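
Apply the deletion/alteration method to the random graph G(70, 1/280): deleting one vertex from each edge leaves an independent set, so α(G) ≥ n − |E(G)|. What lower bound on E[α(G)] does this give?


E[|E(G)|] = C(70, 2)·p = 2415 · (1/280) = 69/8.
E[α(G)] ≥ n − E[|E(G)|] = 70 − 69/8 = 491/8.
Numerically: ≈ 61.3750.
(This is only a lower bound; the true E[α(G)] may be larger.)

E[α(G)] ≥ 491/8 ≈ 61.3750.


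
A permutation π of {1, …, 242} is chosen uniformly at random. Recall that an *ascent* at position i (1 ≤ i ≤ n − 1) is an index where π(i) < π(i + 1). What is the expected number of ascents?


Write X = Σ X_I over i = 1, …, 241, with X_I the indicator of one ascent.
There are 241 indicators.
For each fixed i, the pair (π(i), π(i+1)) is a uniformly random ordered pair of distinct values from {1, …, 242}; by symmetry P[π(i) < π(i+1)] = 1/2.
By linearity: E[X] = 241 · (1/2) = (242 − 1) · (1/2) = 241/2 ≈ 120.500000.

E[X] = 241/2 = 120.500000.


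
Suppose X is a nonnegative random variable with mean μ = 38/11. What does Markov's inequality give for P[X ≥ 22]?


μ = E[X] = 38/11, a = 22.
Markov: P[X ≥ 22] ≤ μ/a = (38/11)/22 = 19/121.
Numerically: ≈ 0.1570.
(Since a = 22 > μ = 3.4545, the bound 19/121 is < 1 and informative.)

P[X ≥ 22] ≤ 19/121 ≈ 0.1570.


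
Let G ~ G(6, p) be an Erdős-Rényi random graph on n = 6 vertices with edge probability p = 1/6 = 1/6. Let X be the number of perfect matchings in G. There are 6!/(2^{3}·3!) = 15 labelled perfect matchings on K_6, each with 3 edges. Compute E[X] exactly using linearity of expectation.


K_6 has 6!/(2^{3}·3!) = 15 labelled perfect matchings.
For each such perfect matching H, let X_H = 1 if all 3 edges of H are present in G. Then P[X_H = 1] = p^{3} = (1/6)^{3} = 1/216.
By linearity of expectation: E[X] = Σ_H E[X_H] = 15 · p^{3} = 15 · 1/216 = 5/72.
Numerically: E[X] ≈ 0.06944.

E[X] = 15 · (1/6)^{3} = 5/72 ≈ 0.06944.


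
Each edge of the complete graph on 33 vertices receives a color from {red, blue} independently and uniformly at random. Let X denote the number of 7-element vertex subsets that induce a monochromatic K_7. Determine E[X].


Let X = Σ_S X_S over the C(33, 7) = 4272048 subsets S of size 7, where X_S = 1 if the K_7 on S is monochromatic.
For a fixed S, the K_7 on S has C(7, 2) = 21 edges. P[all 21 edges red] = (1/2)^21, and likewise for blue, so P[monochromatic] = 2·(1/2)^21 = 2^{1 − 21} = 1/1048576.
By linearity of expectation: E[X] = C(33, 7) · 2^{1 − 21} = 4272048 · 1/1048576 = 267003/65536.
Numerically: E[X] ≈ 4.074.

E[X] = C(33,7)·2^(1−C(7,2)) = 267003/65536 ≈ 4.074.


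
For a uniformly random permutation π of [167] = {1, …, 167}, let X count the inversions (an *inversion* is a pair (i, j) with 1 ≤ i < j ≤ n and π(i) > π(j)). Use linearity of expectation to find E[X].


Write X = Σ X_I over the C(167, 2) = 13861 pairs i < j, with X_I the indicator of one inversion.
There are 13861 indicators.
For each fixed pair i < j, the values π(i) and π(j) are two distinct elements of {1, …, 167} in uniformly random order; by symmetry P[π(i) > π(j)] = 1/2.
By linearity: E[X] = 13861 · (1/2) = C(167, 2) · (1/2) = 13861/2 = 13861/2 ≈ 6930.500.

E[X] = 13861/2 = 6930.500.


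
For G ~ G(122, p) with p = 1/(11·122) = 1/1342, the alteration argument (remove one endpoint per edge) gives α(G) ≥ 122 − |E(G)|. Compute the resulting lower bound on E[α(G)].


E[|E(G)|] = C(122, 2)·p = 7381 · (1/1342) = 11/2.
E[α(G)] ≥ n − E[|E(G)|] = 122 − 11/2 = 233/2.
Numerically: ≈ 116.5000.
(This is only a lower bound; the true E[α(G)] may be larger.)

E[α(G)] ≥ 233/2 ≈ 116.5000.


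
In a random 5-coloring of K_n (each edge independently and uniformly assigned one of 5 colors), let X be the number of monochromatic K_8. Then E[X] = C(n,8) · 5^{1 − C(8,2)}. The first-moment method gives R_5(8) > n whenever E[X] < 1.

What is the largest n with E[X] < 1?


We need C(n, 8) · 5^{1 − 28} < 1, i.e. C(n, 8) < 5^{28 − 1} = 7450580596923828125.
Check values of n near the boundary:
  n = 859: C(859, 8) = 7115855595170747139; 7115855595170747139 < 7450580596923828125? YES
  n = 860: C(860, 8) = 7182671140665308145; 7182671140665308145 < 7450580596923828125? YES
  n = 861: C(861, 8) = 7250034996615275865; 7250034996615275865 < 7450580596923828125? YES
  n = 862: C(862, 8) = 7317951015318931845; 7317951015318931845 < 7450580596923828125? YES
  n = 863: C(863, 8) = 7386423071602617757; 7386423071602617757 < 7450580596923828125? YES
  n = 864: C(864, 8) = 7455455062926006708; 7455455062926006708 < 7450580596923828125? NO
  n = 865: C(865, 8) = 7525050909487743060; 7525050909487743060 < 7450580596923828125? NO
The largest n with C(n, 8) < 7450580596923828125 is n = 863 (where E[X] = 7386423071602617757/7450580596923828125 ≈ 0.991389). Hence R_5(8) > 863, i.e. R_5(8) ≥ 864.

Largest n = 863; hence R_5(8) > 863.


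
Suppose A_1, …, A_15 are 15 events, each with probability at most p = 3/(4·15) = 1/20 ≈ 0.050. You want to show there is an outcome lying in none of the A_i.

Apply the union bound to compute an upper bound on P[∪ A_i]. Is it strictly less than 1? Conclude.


Union bound: P[∪_{i=1}^{15} A_i] ≤ Σ_i P[A_i] ≤ 15·p = 15·(1/20) = 3/4.
Numerically: 3/4 ≈ 0.750.
Is 3/4 < 1? YES.
Since P[∪ A_i] ≤ 3/4 < 1, the complement has P[∩ A_i^c] ≥ 1 − 3/4 = 1/4 > 0, so some outcome avoids every A_i.

15·p = 3/4 ≈ 0.750; existence CERTIFIED by the union bound.


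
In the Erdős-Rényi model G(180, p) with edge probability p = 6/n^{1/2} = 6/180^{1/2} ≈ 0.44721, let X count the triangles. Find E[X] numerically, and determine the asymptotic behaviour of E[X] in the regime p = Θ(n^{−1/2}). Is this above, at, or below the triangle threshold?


Number of potential triangles: C(180, 3) = 955860.
Each occurs with probability p³ ≈ (0.44721)³ ≈ 8.9442719e-02.
By linearity: E[X] = C(180, 3)·p³ ≈ 955860 · 8.9442719e-02 ≈ 85494.71748.
Since α = 1/2 < 1, p = c/n^{1/2} ≫ 1/n is above the triangle threshold p ~ 1/n. Asymptotically E[X] ~ (c³/6)·n^{3(1−α)} = (6³/6)·n^{1.5} → ∞; triangles are abundant w.h.p.

E[X] ≈ 85494.71748; in regime p = Θ(1/n^{1/2}) E[X] diverges (above the triangle threshold p ~ 1/n).


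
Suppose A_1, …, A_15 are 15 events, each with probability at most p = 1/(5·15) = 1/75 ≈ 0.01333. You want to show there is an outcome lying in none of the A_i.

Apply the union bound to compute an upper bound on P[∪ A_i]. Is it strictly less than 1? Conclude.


Union bound: P[∪_{i=1}^{15} A_i] ≤ Σ_i P[A_i] ≤ 15·p = 15·(1/75) = 1/5.
Numerically: 1/5 ≈ 0.20000.
Is 1/5 < 1? YES.
Since P[∪ A_i] ≤ 1/5 < 1, the complement has P[∩ A_i^c] ≥ 1 − 1/5 = 4/5 > 0, so some outcome avoids every A_i.

15·p = 1/5 ≈ 0.20000; existence CERTIFIED by the union bound.


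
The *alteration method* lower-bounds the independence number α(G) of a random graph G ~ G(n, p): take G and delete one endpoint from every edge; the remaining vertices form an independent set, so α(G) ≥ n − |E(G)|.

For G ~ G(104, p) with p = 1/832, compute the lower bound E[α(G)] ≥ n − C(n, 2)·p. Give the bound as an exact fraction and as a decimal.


E[|E(G)|] = C(104, 2)·p = 5356 · (1/832) = 103/16.
E[α(G)] ≥ n − E[|E(G)|] = 104 − 103/16 = 1561/16.
Numerically: ≈ 97.562.
(This is only a lower bound; the true E[α(G)] may be larger.)

E[α(G)] ≥ 1561/16 ≈ 97.562.


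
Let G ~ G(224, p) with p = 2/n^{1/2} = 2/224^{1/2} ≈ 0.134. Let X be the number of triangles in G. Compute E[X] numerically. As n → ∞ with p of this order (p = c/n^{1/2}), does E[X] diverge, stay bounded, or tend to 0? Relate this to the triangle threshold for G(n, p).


Number of potential triangles: C(224, 3) = 1848224.
Each occurs with probability p³ ≈ (0.134)³ ≈ 2.38626e-03.
By linearity: E[X] = C(224, 3)·p³ ≈ 1848224 · 2.38626e-03 ≈ 4410.345.
Since α = 1/2 < 1, p = c/n^{1/2} ≫ 1/n is above the triangle threshold p ~ 1/n. Asymptotically E[X] ~ (c³/6)·n^{3(1−α)} = (2³/6)·n^{1.5} → ∞; triangles are abundant w.h.p.

E[X] ≈ 4410.345; in regime p = Θ(1/n^{1/2}) E[X] diverges (above the triangle threshold p ~ 1/n).


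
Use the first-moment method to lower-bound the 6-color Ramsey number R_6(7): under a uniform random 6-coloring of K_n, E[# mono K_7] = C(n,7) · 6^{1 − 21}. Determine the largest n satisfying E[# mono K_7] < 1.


We need C(n, 7) · 6^{1 − 21} < 1, i.e. C(n, 7) < 6^{21 − 1} = 3656158440062976.
Check values of n near the boundary:
  n = 565: C(565, 7) = 3513212521235560; 3513212521235560 < 3656158440062976? YES
  n = 566: C(566, 7) = 3557206237959440; 3557206237959440 < 3656158440062976? YES
  n = 567: C(567, 7) = 3601671315933933; 3601671315933933 < 3656158440062976? YES
  n = 568: C(568, 7) = 3646611956239704; 3646611956239704 < 3656158440062976? YES
  n = 569: C(569, 7) = 3692032389858348; 3692032389858348 < 3656158440062976? NO
  n = 570: C(570, 7) = 3737936877831720; 3737936877831720 < 3656158440062976? NO
The largest n with C(n, 7) < 3656158440062976 is n = 568 (where E[X] = 16882462760369/16926659444736 ≈ 0.997). Hence R_6(7) > 568, i.e. R_6(7) ≥ 569.

Largest n = 568; hence R_6(7) > 568.


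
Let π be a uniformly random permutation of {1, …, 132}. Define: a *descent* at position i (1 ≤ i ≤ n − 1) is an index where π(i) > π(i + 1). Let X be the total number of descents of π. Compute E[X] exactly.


Write X = Σ X_I over i = 1, …, 131, with X_I the indicator of one descent.
There are 131 indicators.
For each fixed i, the pair (π(i), π(i+1)) is a uniformly random ordered pair of distinct values from {1, …, 132}; by symmetry P[π(i) > π(i+1)] = 1/2.
By linearity: E[X] = 131 · (1/2) = (132 − 1) · (1/2) = 131/2 ≈ 65.500.

E[X] = 131/2 = 65.500.


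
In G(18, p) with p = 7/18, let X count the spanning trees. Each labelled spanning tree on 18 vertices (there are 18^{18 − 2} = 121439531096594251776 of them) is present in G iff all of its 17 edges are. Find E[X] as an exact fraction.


K_18 has 18^{18 − 2} = 121439531096594251776 labelled spanning trees.
For each such spanning tree H, let X_H = 1 if all 17 edges of H are present in G. Then P[X_H = 1] = p^{17} = (7/18)^{17} = 232630513987207/2185911559738696531968.
By linearity: E[X] = Σ_H E[X_H] = 121439531096594251776 · p^{17} = 121439531096594251776 · 232630513987207/2185911559738696531968 = 232630513987207/18.
Numerically: E[X] ≈ 1.292e+13.

E[X] = 121439531096594251776 · (7/18)^{17} = 232630513987207/18 ≈ 1.292e+13.


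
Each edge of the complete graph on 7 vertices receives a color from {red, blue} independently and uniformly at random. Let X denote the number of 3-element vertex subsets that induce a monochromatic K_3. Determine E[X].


Let X = Σ_S X_S over the C(7, 3) = 35 subsets S of size 3, where X_S = 1 if the K_3 on S is monochromatic.
For a fixed S, the K_3 on S has C(3, 2) = 3 edges. P[all 3 edges red] = (1/2)^3, and likewise for blue, so P[monochromatic] = 2·(1/2)^3 = 2^{1 − 3} = 1/4.
By linearity of expectation: E[X] = C(7, 3) · 2^{1 − 3} = 35 · 1/4 = 35/4.
Numerically: E[X] ≈ 8.750.

E[X] = C(7,3)·2^(1−C(3,2)) = 35/4 ≈ 8.750.


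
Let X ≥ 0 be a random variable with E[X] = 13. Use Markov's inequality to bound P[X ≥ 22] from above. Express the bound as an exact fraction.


μ = E[X] = 13, a = 22.
Markov: P[X ≥ 22] ≤ μ/a = (13)/22 = 13/22.
Numerically: ≈ 0.591.
(Since a = 22 > μ = 13.000, the bound 13/22 is < 1 and informative.)

P[X ≥ 22] ≤ 13/22 ≈ 0.591.


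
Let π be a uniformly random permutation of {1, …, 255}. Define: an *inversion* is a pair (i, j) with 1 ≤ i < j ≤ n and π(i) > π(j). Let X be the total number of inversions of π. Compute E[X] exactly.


Write X = Σ X_I over the C(255, 2) = 32385 pairs i < j, with X_I the indicator of one inversion.
There are 32385 indicators.
For each fixed pair i < j, the values π(i) and π(j) are two distinct elements of {1, …, 255} in uniformly random order; by symmetry P[π(i) > π(j)] = 1/2.
By linearity: E[X] = 32385 · (1/2) = C(255, 2) · (1/2) = 32385/2 = 32385/2 ≈ 16192.5000.

E[X] = 32385/2 = 16192.5000.


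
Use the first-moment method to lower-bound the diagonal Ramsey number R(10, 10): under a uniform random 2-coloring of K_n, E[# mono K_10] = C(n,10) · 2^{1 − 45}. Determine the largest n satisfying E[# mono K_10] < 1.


We need C(n, 10) · 2^{1 − 45} < 1, i.e. C(n, 10) < 2^{45 − 1} = 17592186044416.
Check values of n near the boundary:
  n = 96: C(96, 10) = 11279926456656; 11279926456656 < 17592186044416? YES
  n = 97: C(97, 10) = 12576469727536; 12576469727536 < 17592186044416? YES
  n = 98: C(98, 10) = 14005614014756; 14005614014756 < 17592186044416? YES
  n = 99: C(99, 10) = 15579278510796; 15579278510796 < 17592186044416? YES
  n = 100: C(100, 10) = 17310309456440; 17310309456440 < 17592186044416? YES
  n = 101: C(101, 10) = 19212541264840; 19212541264840 < 17592186044416? NO
  n = 102: C(102, 10) = 21300860967540; 21300860967540 < 17592186044416? NO
  n = 103: C(103, 10) = 23591276125340; 23591276125340 < 17592186044416? NO
The largest n with C(n, 10) < 17592186044416 is n = 100 (where E[X] = 2163788682055/2199023255552 ≈ 0.9839772). Hence R(10, 10) > 100, i.e. R(10, 10) ≥ 101.

Largest n = 100; hence R(10, 10) > 100.


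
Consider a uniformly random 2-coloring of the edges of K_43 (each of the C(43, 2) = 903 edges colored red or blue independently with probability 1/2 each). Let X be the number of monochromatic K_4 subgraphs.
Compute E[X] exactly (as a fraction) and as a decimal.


Let X = Σ_S X_S over the C(43, 4) = 123410 subsets S of size 4, where X_S = 1 if the K_4 on S is monochromatic.
For a fixed S, the K_4 on S has C(4, 2) = 6 edges. P[all 6 edges red] = (1/2)^6, and likewise for blue, so P[monochromatic] = 2·(1/2)^6 = 2^{1 − 6} = 1/32.
By linearity of expectation: E[X] = C(43, 4) · 2^{1 − 6} = 123410 · 1/32 = 61705/16.
Numerically: E[X] ≈ 3856.562500.

E[X] = C(43,4)·2^(1−C(4,2)) = 61705/16 ≈ 3856.562500.


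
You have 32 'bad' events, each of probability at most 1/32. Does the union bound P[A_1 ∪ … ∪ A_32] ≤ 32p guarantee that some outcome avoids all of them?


Union bound: P[∪_{i=1}^{32} A_i] ≤ Σ_i P[A_i] ≤ 32·p = 32·(1/32) = 1.
Numerically: 1 ≈ 1.0000000.
Is 1 < 1? NO.
Since the bound 1 is ≥ 1, the union bound is uninformative here; it does NOT by itself certify existence.

32·p = 1 ≈ 1.0000000; existence NOT certified by the union bound.


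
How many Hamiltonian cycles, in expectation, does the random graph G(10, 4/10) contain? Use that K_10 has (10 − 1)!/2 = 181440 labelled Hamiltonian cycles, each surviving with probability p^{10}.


K_10 has (10 − 1)!/2 = 181440 labelled Hamiltonian cycles.
For each such Hamiltonian cycle H, let X_H = 1 if all 10 edges of H are present in G. Then P[X_H = 1] = p^{10} = (2/5)^{10} = 1024/9765625.
By linearity of expectation: E[X] = Σ_H E[X_H] = 181440 · p^{10} = 181440 · 1024/9765625 = 37158912/1953125.
Numerically: E[X] ≈ 19.0254.

E[X] = 181440 · (2/5)^{10} = 37158912/1953125 ≈ 19.0254.


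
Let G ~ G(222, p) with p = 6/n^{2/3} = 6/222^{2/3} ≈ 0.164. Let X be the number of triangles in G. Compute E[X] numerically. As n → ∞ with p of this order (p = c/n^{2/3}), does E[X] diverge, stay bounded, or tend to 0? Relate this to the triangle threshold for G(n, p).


Number of potential triangles: C(222, 3) = 1798940.
Each occurs with probability p³ ≈ (0.164)³ ≈ 4.38276e-03.
By linearity: E[X] = C(222, 3)·p³ ≈ 1798940 · 4.38276e-03 ≈ 7884.324.
Since α = 2/3 < 1, p = c/n^{2/3} ≫ 1/n is above the triangle threshold p ~ 1/n. Asymptotically E[X] ~ (c³/6)·n^{3(1−α)} = (6³/6)·n^{1} → ∞; triangles are abundant w.h.p.

E[X] ≈ 7884.324; in regime p = Θ(1/n^{2/3}) E[X] diverges (above the triangle threshold p ~ 1/n).


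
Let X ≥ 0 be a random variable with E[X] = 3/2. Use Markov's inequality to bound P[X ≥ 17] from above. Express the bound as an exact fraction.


μ = E[X] = 3/2, a = 17.
Markov: P[X ≥ 17] ≤ μ/a = (3/2)/17 = 3/34.
Numerically: ≈ 0.088.
(Since a = 17 > μ = 1.500, the bound 3/34 is < 1 and informative.)

P[X ≥ 17] ≤ 3/34 ≈ 0.088.


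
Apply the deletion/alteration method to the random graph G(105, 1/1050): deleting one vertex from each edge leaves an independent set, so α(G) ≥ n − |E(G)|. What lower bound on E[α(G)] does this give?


E[|E(G)|] = C(105, 2)·p = 5460 · (1/1050) = 26/5.
E[α(G)] ≥ n − E[|E(G)|] = 105 − 26/5 = 499/5.
Numerically: ≈ 99.800.
(This is only a lower bound; the true E[α(G)] may be larger.)

E[α(G)] ≥ 499/5 ≈ 99.800.


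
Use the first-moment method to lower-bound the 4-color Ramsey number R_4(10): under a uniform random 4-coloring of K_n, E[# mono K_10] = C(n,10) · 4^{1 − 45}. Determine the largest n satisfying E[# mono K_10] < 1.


We need C(n, 10) · 4^{1 − 45} < 1, i.e. C(n, 10) < 4^{45 − 1} = 309485009821345068724781056.
Check values of n near the boundary:
  n = 2017: C(2017, 10) = 300324964434452596180990448; 300324964434452596180990448 < 309485009821345068724781056? YES
  n = 2018: C(2018, 10) = 301820606687612220663963508; 301820606687612220663963508 < 309485009821345068724781056? YES
  n = 2019: C(2019, 10) = 303322949179835278009229628; 303322949179835278009229628 < 309485009821345068724781056? YES
  n = 2020: C(2020, 10) = 304832018578739931133653656; 304832018578739931133653656 < 309485009821345068724781056? YES
  n = 2021: C(2021, 10) = 306347841644770462864800616; 306347841644770462864800616 < 309485009821345068724781056? YES
  n = 2022: C(2022, 10) = 307870445231474093395937796; 307870445231474093395937796 < 309485009821345068724781056? YES
  n = 2023: C(2023, 10) = 309399856285778485315440716; 309399856285778485315440716 < 309485009821345068724781056? YES
  n = 2024: C(2024, 10) = 310936101848269937576192656; 310936101848269937576192656 < 309485009821345068724781056? NO
  n = 2025: C(2025, 10) = 312479209053472269772600560; 312479209053472269772600560 < 309485009821345068724781056? NO
The largest n with C(n, 10) < 309485009821345068724781056 is n = 2023 (where E[X] = 77349964071444621328860179/77371252455336267181195264 ≈ 0.9997249). Hence R_4(10) > 2023, i.e. R_4(10) ≥ 2024.

Largest n = 2023; hence R_4(10) > 2023.


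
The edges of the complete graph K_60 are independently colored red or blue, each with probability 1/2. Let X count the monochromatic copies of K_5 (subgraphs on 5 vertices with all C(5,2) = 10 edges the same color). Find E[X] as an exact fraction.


Let X = Σ_S X_S over the C(60, 5) = 5461512 subsets S of size 5, where X_S = 1 if the K_5 on S is monochromatic.
For a fixed S, the K_5 on S has C(5, 2) = 10 edges. P[all 10 edges red] = (1/2)^10, and likewise for blue, so P[monochromatic] = 2·(1/2)^10 = 2^{1 − 10} = 1/512.
By linearity: E[X] = C(60, 5) · 2^{1 − 10} = 5461512 · 1/512 = 682689/64.
Numerically: E[X] ≈ 10667.01562.

E[X] = C(60,5)·2^(1−C(5,2)) = 682689/64 ≈ 10667.01562.


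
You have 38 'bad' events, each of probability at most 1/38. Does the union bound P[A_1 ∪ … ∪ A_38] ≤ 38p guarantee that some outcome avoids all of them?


Union bound: P[∪_{i=1}^{38} A_i] ≤ Σ_i P[A_i] ≤ 38·p = 38·(1/38) = 1.
Numerically: 1 ≈ 1.000000.
Is 1 < 1? NO.
Since the bound 1 is ≥ 1, the union bound is uninformative here; it does NOT by itself certify existence.

38·p = 1 ≈ 1.000000; existence NOT certified by the union bound.


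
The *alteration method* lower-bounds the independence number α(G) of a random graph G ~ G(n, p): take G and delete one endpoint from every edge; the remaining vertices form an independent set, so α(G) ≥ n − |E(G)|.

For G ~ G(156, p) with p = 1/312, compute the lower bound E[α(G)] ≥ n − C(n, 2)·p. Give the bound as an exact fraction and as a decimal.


E[|E(G)|] = C(156, 2)·p = 12090 · (1/312) = 155/4.
E[α(G)] ≥ n − E[|E(G)|] = 156 − 155/4 = 469/4.
Numerically: ≈ 117.250.
(This is only a lower bound; the true E[α(G)] may be larger.)

E[α(G)] ≥ 469/4 ≈ 117.250.


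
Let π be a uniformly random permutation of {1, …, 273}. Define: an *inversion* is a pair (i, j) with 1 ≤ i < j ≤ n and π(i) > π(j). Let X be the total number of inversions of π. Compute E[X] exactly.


Write X = Σ X_I over the C(273, 2) = 37128 pairs i < j, with X_I the indicator of one inversion.
There are 37128 indicators.
For each fixed pair i < j, the values π(i) and π(j) are two distinct elements of {1, …, 273} in uniformly random order; by symmetry P[π(i) > π(j)] = 1/2.
By linearity: E[X] = 37128 · (1/2) = C(273, 2) · (1/2) = 37128/2 = 18564 ≈ 18564.000000.

E[X] = 18564 = 18564.000000.


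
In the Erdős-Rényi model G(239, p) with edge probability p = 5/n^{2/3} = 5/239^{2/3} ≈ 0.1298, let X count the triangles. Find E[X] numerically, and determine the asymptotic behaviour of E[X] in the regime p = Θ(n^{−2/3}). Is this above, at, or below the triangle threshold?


Number of potential triangles: C(239, 3) = 2246839.
Each occurs with probability p³ ≈ (0.1298)³ ≈ 2.188337e-03.
By linearity: E[X] = C(239, 3)·p³ ≈ 2246839 · 2.188337e-03 ≈ 4916.8410.
Since α = 2/3 < 1, p = c/n^{2/3} ≫ 1/n is above the triangle threshold p ~ 1/n. Asymptotically E[X] ~ (c³/6)·n^{3(1−α)} = (5³/6)·n^{1} → ∞; triangles are abundant w.h.p.

E[X] ≈ 4916.8410; in regime p = Θ(1/n^{2/3}) E[X] diverges (above the triangle threshold p ~ 1/n).


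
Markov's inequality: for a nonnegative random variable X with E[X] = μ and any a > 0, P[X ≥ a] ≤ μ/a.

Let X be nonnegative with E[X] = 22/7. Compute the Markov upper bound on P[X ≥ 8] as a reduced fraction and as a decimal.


μ = E[X] = 22/7, a = 8.
Markov: P[X ≥ 8] ≤ μ/a = (22/7)/8 = 11/28.
Numerically: ≈ 0.39286.
(Since a = 8 > μ = 3.14286, the bound 11/28 is < 1 and informative.)

P[X ≥ 8] ≤ 11/28 ≈ 0.39286.


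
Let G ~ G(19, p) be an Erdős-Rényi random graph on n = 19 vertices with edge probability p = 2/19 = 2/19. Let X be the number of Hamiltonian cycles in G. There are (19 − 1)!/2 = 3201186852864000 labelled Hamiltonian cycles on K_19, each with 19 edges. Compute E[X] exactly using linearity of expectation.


K_19 has (19 − 1)!/2 = 3201186852864000 labelled Hamiltonian cycles.
For each such Hamiltonian cycle H, let X_H = 1 if all 19 edges of H are present in G. Then P[X_H = 1] = p^{19} = (2/19)^{19} = 524288/1978419655660313589123979.
Summing the indicators: E[X] = Σ_H E[X_H] = 3201186852864000 · p^{19} = 3201186852864000 · 524288/1978419655660313589123979 = 1678343852714360832000/1978419655660313589123979.
Numerically: E[X] ≈ 0.00084833.

E[X] = 3201186852864000 · (2/19)^{19} = 1678343852714360832000/1978419655660313589123979 ≈ 0.00084833.


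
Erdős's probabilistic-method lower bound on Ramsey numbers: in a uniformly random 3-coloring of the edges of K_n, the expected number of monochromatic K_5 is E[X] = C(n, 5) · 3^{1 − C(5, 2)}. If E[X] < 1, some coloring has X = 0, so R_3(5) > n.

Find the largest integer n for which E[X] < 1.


We need C(n, 5) · 3^{1 − 10} < 1, i.e. C(n, 5) < 3^{10 − 1} = 19683.
Check values of n near the boundary:
  n = 19: C(19, 5) = 11628; 11628 < 19683? YES
  n = 20: C(20, 5) = 15504; 15504 < 19683? YES
  n = 21: C(21, 5) = 20349; 20349 < 19683? NO
The largest n with C(n, 5) < 19683 is n = 20 (where E[X] = 5168/6561 ≈ 0.787685). Hence R_3(5) > 20, i.e. R_3(5) ≥ 21.

Largest n = 20; hence R_3(5) > 20.


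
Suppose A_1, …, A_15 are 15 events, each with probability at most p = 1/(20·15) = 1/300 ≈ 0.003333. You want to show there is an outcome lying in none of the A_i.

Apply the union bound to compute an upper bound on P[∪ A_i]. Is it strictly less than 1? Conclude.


Union bound: P[∪_{i=1}^{15} A_i] ≤ Σ_i P[A_i] ≤ 15·p = 15·(1/300) = 1/20.
Numerically: 1/20 ≈ 0.050000.
Is 1/20 < 1? YES.
Since P[∪ A_i] ≤ 1/20 < 1, the complement has P[∩ A_i^c] ≥ 1 − 1/20 = 19/20 > 0, so some outcome avoids every A_i.

15·p = 1/20 ≈ 0.050000; existence CERTIFIED by the union bound.


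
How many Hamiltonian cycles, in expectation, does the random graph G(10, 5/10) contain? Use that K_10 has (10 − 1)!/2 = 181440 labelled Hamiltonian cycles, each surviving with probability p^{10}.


K_10 has (10 − 1)!/2 = 181440 labelled Hamiltonian cycles.
For each such Hamiltonian cycle H, let X_H = 1 if all 10 edges of H are present in G. Then P[X_H = 1] = p^{10} = (1/2)^{10} = 1/1024.
Summing the indicators: E[X] = Σ_H E[X_H] = 181440 · p^{10} = 181440 · 1/1024 = 2835/16.
Numerically: E[X] ≈ 177.

E[X] = 181440 · (1/2)^{10} = 2835/16 ≈ 177.


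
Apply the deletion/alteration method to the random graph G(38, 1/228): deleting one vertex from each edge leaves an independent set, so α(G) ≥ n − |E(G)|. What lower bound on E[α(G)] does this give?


E[|E(G)|] = C(38, 2)·p = 703 · (1/228) = 37/12.
E[α(G)] ≥ n − E[|E(G)|] = 38 − 37/12 = 419/12.
Numerically: ≈ 34.91667.
(This is only a lower bound; the true E[α(G)] may be larger.)

E[α(G)] ≥ 419/12 ≈ 34.91667.


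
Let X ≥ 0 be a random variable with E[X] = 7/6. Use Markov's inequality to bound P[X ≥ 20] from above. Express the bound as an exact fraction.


μ = E[X] = 7/6, a = 20.
Markov: P[X ≥ 20] ≤ μ/a = (7/6)/20 = 7/120.
Numerically: ≈ 0.058333.
(Since a = 20 > μ = 1.166667, the bound 7/120 is < 1 and informative.)

P[X ≥ 20] ≤ 7/120 ≈ 0.058333.


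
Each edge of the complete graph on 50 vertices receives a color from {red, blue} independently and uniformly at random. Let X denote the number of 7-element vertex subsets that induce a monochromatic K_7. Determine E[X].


Let X = Σ_S X_S over the C(50, 7) = 99884400 subsets S of size 7, where X_S = 1 if the K_7 on S is monochromatic.
For a fixed S, the K_7 on S has C(7, 2) = 21 edges. P[all 21 edges red] = (1/2)^21, and likewise for blue, so P[monochromatic] = 2·(1/2)^21 = 2^{1 − 21} = 1/1048576.
By linearity: E[X] = C(50, 7) · 2^{1 − 21} = 99884400 · 1/1048576 = 6242775/65536.
Numerically: E[X] ≈ 95.2572.

E[X] = C(50,7)·2^(1−C(7,2)) = 6242775/65536 ≈ 95.2572.


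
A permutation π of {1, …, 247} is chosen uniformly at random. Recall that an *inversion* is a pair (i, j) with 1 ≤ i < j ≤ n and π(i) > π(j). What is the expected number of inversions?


Write X = Σ X_I over the C(247, 2) = 30381 pairs i < j, with X_I the indicator of one inversion.
There are 30381 indicators.
For each fixed pair i < j, the values π(i) and π(j) are two distinct elements of {1, …, 247} in uniformly random order; by symmetry P[π(i) > π(j)] = 1/2.
By linearity: E[X] = 30381 · (1/2) = C(247, 2) · (1/2) = 30381/2 = 30381/2 ≈ 15190.500.

E[X] = 30381/2 = 15190.500.


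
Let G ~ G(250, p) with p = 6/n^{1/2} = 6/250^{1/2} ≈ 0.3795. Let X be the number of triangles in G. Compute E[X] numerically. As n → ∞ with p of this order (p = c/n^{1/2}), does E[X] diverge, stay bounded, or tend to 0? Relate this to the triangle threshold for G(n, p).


Number of potential triangles: C(250, 3) = 2573000.
Each occurs with probability p³ ≈ (0.3795)³ ≈ 5.464416e-02.
By linearity: E[X] = C(250, 3)·p³ ≈ 2573000 · 5.464416e-02 ≈ 140599.4185.
Since α = 1/2 < 1, p = c/n^{1/2} ≫ 1/n is above the triangle threshold p ~ 1/n. Asymptotically E[X] ~ (c³/6)·n^{3(1−α)} = (6³/6)·n^{1.5} → ∞; triangles are abundant w.h.p.

E[X] ≈ 140599.4185; in regime p = Θ(1/n^{1/2}) E[X] diverges (above the triangle threshold p ~ 1/n).


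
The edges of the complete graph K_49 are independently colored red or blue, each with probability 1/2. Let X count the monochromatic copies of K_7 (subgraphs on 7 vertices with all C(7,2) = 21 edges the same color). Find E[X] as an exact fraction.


Let X = Σ_S X_S over the C(49, 7) = 85900584 subsets S of size 7, where X_S = 1 if the K_7 on S is monochromatic.
For a fixed S, the K_7 on S has C(7, 2) = 21 edges. P[all 21 edges red] = (1/2)^21, and likewise for blue, so P[monochromatic] = 2·(1/2)^21 = 2^{1 − 21} = 1/1048576.
By linearity: E[X] = C(49, 7) · 2^{1 − 21} = 85900584 · 1/1048576 = 10737573/131072.
Numerically: E[X] ≈ 81.921181.

E[X] = C(49,7)·2^(1−C(7,2)) = 10737573/131072 ≈ 81.921181.


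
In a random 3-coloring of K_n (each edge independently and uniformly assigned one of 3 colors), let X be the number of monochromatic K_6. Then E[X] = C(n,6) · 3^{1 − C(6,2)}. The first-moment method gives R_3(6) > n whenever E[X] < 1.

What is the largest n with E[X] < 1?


We need C(n, 6) · 3^{1 − 15} < 1, i.e. C(n, 6) < 3^{15 − 1} = 4782969.
Check values of n near the boundary:
  n = 35: C(35, 6) = 1623160; 1623160 < 4782969? YES
  n = 36: C(36, 6) = 1947792; 1947792 < 4782969? YES
  n = 37: C(37, 6) = 2324784; 2324784 < 4782969? YES
  n = 38: C(38, 6) = 2760681; 2760681 < 4782969? YES
  n = 39: C(39, 6) = 3262623; 3262623 < 4782969? YES
  n = 40: C(40, 6) = 3838380; 3838380 < 4782969? YES
  n = 41: C(41, 6) = 4496388; 4496388 < 4782969? YES
  n = 42: C(42, 6) = 5245786; 5245786 < 4782969? NO
  n = 43: C(43, 6) = 6096454; 6096454 < 4782969? NO
The largest n with C(n, 6) < 4782969 is n = 41 (where E[X] = 1498796/1594323 ≈ 0.940083). Hence R_3(6) > 41, i.e. R_3(6) ≥ 42.

Largest n = 41; hence R_3(6) > 41.


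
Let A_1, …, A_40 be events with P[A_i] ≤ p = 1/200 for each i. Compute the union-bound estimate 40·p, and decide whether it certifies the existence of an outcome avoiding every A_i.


Union bound: P[∪_{i=1}^{40} A_i] ≤ Σ_i P[A_i] ≤ 40·p = 40·(1/200) = 1/5.
Numerically: 1/5 ≈ 0.2000.
Is 1/5 < 1? YES.
Since P[∪ A_i] ≤ 1/5 < 1, the complement has P[∩ A_i^c] ≥ 1 − 1/5 = 4/5 > 0, so some outcome avoids every A_i.

40·p = 1/5 ≈ 0.2000; existence CERTIFIED by the union bound.


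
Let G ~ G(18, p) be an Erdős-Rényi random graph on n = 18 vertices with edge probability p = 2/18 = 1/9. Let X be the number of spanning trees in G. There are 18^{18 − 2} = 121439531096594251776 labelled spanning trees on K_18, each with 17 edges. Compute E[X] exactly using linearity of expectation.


K_18 has 18^{18 − 2} = 121439531096594251776 labelled spanning trees.
For each such spanning tree H, let X_H = 1 if all 17 edges of H are present in G. Then P[X_H = 1] = p^{17} = (1/9)^{17} = 1/16677181699666569.
Summing the indicators: E[X] = Σ_H E[X_H] = 121439531096594251776 · p^{17} = 121439531096594251776 · 1/16677181699666569 = 65536/9.
Numerically: E[X] ≈ 7281.78.

E[X] = 121439531096594251776 · (1/9)^{17} = 65536/9 ≈ 7281.78.


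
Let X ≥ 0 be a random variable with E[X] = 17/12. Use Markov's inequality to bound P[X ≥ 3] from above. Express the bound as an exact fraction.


μ = E[X] = 17/12, a = 3.
Markov: P[X ≥ 3] ≤ μ/a = (17/12)/3 = 17/36.
Numerically: ≈ 0.472222.
(Since a = 3 > μ = 1.416667, the bound 17/36 is < 1 and informative.)

P[X ≥ 3] ≤ 17/36 ≈ 0.472222.


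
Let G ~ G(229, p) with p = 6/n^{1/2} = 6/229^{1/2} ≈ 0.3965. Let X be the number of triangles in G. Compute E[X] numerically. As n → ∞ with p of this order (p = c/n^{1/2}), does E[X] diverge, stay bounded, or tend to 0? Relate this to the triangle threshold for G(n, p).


Number of potential triangles: C(229, 3) = 1975354.
Each occurs with probability p³ ≈ (0.3965)³ ≈ 6.233049e-02.
By linearity: E[X] = C(229, 3)·p³ ≈ 1975354 · 6.233049e-02 ≈ 123124.7789.
Since α = 1/2 < 1, p = c/n^{1/2} ≫ 1/n is above the triangle threshold p ~ 1/n. Asymptotically E[X] ~ (c³/6)·n^{3(1−α)} = (6³/6)·n^{1.5} → ∞; triangles are abundant w.h.p.

E[X] ≈ 123124.7789; in regime p = Θ(1/n^{1/2}) E[X] diverges (above the triangle threshold p ~ 1/n).


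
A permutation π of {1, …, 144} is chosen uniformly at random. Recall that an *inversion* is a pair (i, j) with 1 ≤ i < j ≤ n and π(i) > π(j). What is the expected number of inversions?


Write X = Σ X_I over the C(144, 2) = 10296 pairs i < j, with X_I the indicator of one inversion.
There are 10296 indicators.
For each fixed pair i < j, the values π(i) and π(j) are two distinct elements of {1, …, 144} in uniformly random order; by symmetry P[π(i) > π(j)] = 1/2.
By linearity: E[X] = 10296 · (1/2) = C(144, 2) · (1/2) = 10296/2 = 5148 ≈ 5148.00000.

E[X] = 5148 = 5148.00000.


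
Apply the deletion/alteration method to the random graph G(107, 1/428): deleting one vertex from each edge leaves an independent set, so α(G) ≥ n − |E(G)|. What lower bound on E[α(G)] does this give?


E[|E(G)|] = C(107, 2)·p = 5671 · (1/428) = 53/4.
E[α(G)] ≥ n − E[|E(G)|] = 107 − 53/4 = 375/4.
Numerically: ≈ 93.750.
(This is only a lower bound; the true E[α(G)] may be larger.)

E[α(G)] ≥ 375/4 ≈ 93.750.


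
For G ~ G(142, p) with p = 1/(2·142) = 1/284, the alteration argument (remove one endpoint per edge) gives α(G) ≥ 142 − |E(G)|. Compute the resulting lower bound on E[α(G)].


E[|E(G)|] = C(142, 2)·p = 10011 · (1/284) = 141/4.
E[α(G)] ≥ n − E[|E(G)|] = 142 − 141/4 = 427/4.
Numerically: ≈ 106.7500.
(This is only a lower bound; the true E[α(G)] may be larger.)

E[α(G)] ≥ 427/4 ≈ 106.7500.


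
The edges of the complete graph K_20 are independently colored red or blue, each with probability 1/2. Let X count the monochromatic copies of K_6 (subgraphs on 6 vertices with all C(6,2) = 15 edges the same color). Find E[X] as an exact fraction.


Let X = Σ_S X_S over the C(20, 6) = 38760 subsets S of size 6, where X_S = 1 if the K_6 on S is monochromatic.
For a fixed S, the K_6 on S has C(6, 2) = 15 edges. P[all 15 edges red] = (1/2)^15, and likewise for blue, so P[monochromatic] = 2·(1/2)^15 = 2^{1 − 15} = 1/16384.
By linearity: E[X] = C(20, 6) · 2^{1 − 15} = 38760 · 1/16384 = 4845/2048.
Numerically: E[X] ≈ 2.365723.

E[X] = C(20,6)·2^(1−C(6,2)) = 4845/2048 ≈ 2.365723.


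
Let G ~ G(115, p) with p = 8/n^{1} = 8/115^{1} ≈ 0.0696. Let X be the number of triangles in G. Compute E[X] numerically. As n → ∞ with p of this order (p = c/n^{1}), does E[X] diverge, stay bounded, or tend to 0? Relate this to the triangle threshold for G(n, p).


Number of potential triangles: C(115, 3) = 246905.
Each occurs with probability p³ ≈ (0.0696)³ ≈ 3.36648e-04.
By linearity: E[X] = C(115, 3)·p³ ≈ 246905 · 3.36648e-04 ≈ 83.120.
Here α = 1, so p = 8/n is exactly at the triangle threshold p ~ 1/n. Asymptotically E[X] → c³/6 = 8³/6 = 256/3 ≈ 85.333, a bounded constant. In this regime the triangle count is asymptotically Poisson(c³/6).

E[X] ≈ 83.120; in regime p = Θ(1/n^{1}) E[X] stays bounded (at the triangle threshold p ~ 1/n).


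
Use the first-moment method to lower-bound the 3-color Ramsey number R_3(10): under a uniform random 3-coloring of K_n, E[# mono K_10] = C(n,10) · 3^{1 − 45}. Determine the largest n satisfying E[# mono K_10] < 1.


We need C(n, 10) · 3^{1 − 45} < 1, i.e. C(n, 10) < 3^{45 − 1} = 984770902183611232881.
Check values of n near the boundary:
  n = 570: C(570, 10) = 921524823451961408691; 921524823451961408691 < 984770902183611232881? YES
  n = 571: C(571, 10) = 937951290893172842001; 937951290893172842001 < 984770902183611232881? YES
  n = 572: C(572, 10) = 954640815642161682606; 954640815642161682606 < 984770902183611232881? YES
  n = 573: C(573, 10) = 971597135635805762226; 971597135635805762226 < 984770902183611232881? YES
  n = 574: C(574, 10) = 988824035203816502691; 988824035203816502691 < 984770902183611232881? NO
  n = 575: C(575, 10) = 1006325345561406175305; 1006325345561406175305 < 984770902183611232881? NO
  n = 576: C(576, 10) = 1024104945306307344480; 1024104945306307344480 < 984770902183611232881? NO
The largest n with C(n, 10) < 984770902183611232881 is n = 573 (where E[X] = 35985079097622435638/36472996377170786403 ≈ 0.987). Hence R_3(10) > 573, i.e. R_3(10) ≥ 574.

Largest n = 573; hence R_3(10) > 573.


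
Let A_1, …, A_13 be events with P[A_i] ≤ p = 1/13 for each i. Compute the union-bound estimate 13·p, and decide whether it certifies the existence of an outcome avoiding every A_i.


Union bound: P[∪_{i=1}^{13} A_i] ≤ Σ_i P[A_i] ≤ 13·p = 13·(1/13) = 1.
Numerically: 1 ≈ 1.000000.
Is 1 < 1? NO.
Since the bound 1 is ≥ 1, the union bound is uninformative here; it does NOT by itself certify existence.

13·p = 1 ≈ 1.000000; existence NOT certified by the union bound.


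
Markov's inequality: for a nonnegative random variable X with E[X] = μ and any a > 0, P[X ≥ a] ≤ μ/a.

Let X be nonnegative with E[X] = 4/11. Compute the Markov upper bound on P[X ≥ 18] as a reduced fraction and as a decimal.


μ = E[X] = 4/11, a = 18.
Markov: P[X ≥ 18] ≤ μ/a = (4/11)/18 = 2/99.
Numerically: ≈ 0.020202.
(Since a = 18 > μ = 0.363636, the bound 2/99 is < 1 and informative.)

P[X ≥ 18] ≤ 2/99 ≈ 0.020202.


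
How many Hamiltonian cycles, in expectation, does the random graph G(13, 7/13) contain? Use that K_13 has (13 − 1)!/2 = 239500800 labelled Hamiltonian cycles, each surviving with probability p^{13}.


K_13 has (13 − 1)!/2 = 239500800 labelled Hamiltonian cycles.
For each such Hamiltonian cycle H, let X_H = 1 if all 13 edges of H are present in G. Then P[X_H = 1] = p^{13} = (7/13)^{13} = 96889010407/302875106592253.
By linearity: E[X] = Σ_H E[X_H] = 239500800 · p^{13} = 239500800 · 96889010407/302875106592253 = 23204995503684825600/302875106592253.
Numerically: E[X] ≈ 7.662e+04.

E[X] = 239500800 · (7/13)^{13} = 23204995503684825600/302875106592253 ≈ 7.662e+04.


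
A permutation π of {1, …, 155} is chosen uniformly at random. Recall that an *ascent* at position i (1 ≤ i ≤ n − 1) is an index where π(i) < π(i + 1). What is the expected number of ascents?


Write X = Σ X_I over i = 1, …, 154, with X_I the indicator of one ascent.
There are 154 indicators.
For each fixed i, the pair (π(i), π(i+1)) is a uniformly random ordered pair of distinct values from {1, …, 155}; by symmetry P[π(i) < π(i+1)] = 1/2.
By linearity: E[X] = 154 · (1/2) = (155 − 1) · (1/2) = 77 ≈ 77.0000.

E[X] = 77 = 77.0000.


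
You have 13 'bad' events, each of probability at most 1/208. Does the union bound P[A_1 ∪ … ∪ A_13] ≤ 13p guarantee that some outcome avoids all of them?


Union bound: P[∪_{i=1}^{13} A_i] ≤ Σ_i P[A_i] ≤ 13·p = 13·(1/208) = 1/16.
Numerically: 1/16 ≈ 0.062.
Is 1/16 < 1? YES.
Since P[∪ A_i] ≤ 1/16 < 1, the complement has P[∩ A_i^c] ≥ 1 − 1/16 = 15/16 > 0, so some outcome avoids every A_i.

13·p = 1/16 ≈ 0.062; existence CERTIFIED by the union bound.


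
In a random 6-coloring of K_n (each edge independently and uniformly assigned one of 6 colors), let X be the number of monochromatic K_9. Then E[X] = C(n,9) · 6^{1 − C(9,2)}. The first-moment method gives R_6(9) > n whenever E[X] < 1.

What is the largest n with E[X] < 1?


We need C(n, 9) · 6^{1 − 36} < 1, i.e. C(n, 9) < 6^{36 − 1} = 1719070799748422591028658176.
Check values of n near the boundary:
  n = 4407: C(4407, 9) = 1713856532599459170657070050; 1713856532599459170657070050 < 1719070799748422591028658176? YES
  n = 4408: C(4408, 9) = 1717362945146264156457459600; 1717362945146264156457459600 < 1719070799748422591028658176? YES
  n = 4409: C(4409, 9) = 1720875732988608787686577131; 1720875732988608787686577131 < 1719070799748422591028658176? NO
  n = 4410: C(4410, 9) = 1724394906266704102180823710; 1724394906266704102180823710 < 1719070799748422591028658176? NO
  n = 4411: C(4411, 9) = 1727920475134582415883601405; 1727920475134582415883601405 < 1719070799748422591028658176? NO
The largest n with C(n, 9) < 1719070799748422591028658176 is n = 4408 (where E[X] = 35778394690547169926197075/35813974994758803979763712 ≈ 0.99901). Hence R_6(9) > 4408, i.e. R_6(9) ≥ 4409.

Largest n = 4408; hence R_6(9) > 4408.


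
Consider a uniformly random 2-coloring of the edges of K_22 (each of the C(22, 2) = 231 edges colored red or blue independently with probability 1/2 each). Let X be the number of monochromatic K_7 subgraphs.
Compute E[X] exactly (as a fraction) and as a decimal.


Let X = Σ_S X_S over the C(22, 7) = 170544 subsets S of size 7, where X_S = 1 if the K_7 on S is monochromatic.
For a fixed S, the K_7 on S has C(7, 2) = 21 edges. P[all 21 edges red] = (1/2)^21, and likewise for blue, so P[monochromatic] = 2·(1/2)^21 = 2^{1 − 21} = 1/1048576.
Summing: E[X] = C(22, 7) · 2^{1 − 21} = 170544 · 1/1048576 = 10659/65536.
Numerically: E[X] ≈ 0.162643.

E[X] = C(22,7)·2^(1−C(7,2)) = 10659/65536 ≈ 0.162643.
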